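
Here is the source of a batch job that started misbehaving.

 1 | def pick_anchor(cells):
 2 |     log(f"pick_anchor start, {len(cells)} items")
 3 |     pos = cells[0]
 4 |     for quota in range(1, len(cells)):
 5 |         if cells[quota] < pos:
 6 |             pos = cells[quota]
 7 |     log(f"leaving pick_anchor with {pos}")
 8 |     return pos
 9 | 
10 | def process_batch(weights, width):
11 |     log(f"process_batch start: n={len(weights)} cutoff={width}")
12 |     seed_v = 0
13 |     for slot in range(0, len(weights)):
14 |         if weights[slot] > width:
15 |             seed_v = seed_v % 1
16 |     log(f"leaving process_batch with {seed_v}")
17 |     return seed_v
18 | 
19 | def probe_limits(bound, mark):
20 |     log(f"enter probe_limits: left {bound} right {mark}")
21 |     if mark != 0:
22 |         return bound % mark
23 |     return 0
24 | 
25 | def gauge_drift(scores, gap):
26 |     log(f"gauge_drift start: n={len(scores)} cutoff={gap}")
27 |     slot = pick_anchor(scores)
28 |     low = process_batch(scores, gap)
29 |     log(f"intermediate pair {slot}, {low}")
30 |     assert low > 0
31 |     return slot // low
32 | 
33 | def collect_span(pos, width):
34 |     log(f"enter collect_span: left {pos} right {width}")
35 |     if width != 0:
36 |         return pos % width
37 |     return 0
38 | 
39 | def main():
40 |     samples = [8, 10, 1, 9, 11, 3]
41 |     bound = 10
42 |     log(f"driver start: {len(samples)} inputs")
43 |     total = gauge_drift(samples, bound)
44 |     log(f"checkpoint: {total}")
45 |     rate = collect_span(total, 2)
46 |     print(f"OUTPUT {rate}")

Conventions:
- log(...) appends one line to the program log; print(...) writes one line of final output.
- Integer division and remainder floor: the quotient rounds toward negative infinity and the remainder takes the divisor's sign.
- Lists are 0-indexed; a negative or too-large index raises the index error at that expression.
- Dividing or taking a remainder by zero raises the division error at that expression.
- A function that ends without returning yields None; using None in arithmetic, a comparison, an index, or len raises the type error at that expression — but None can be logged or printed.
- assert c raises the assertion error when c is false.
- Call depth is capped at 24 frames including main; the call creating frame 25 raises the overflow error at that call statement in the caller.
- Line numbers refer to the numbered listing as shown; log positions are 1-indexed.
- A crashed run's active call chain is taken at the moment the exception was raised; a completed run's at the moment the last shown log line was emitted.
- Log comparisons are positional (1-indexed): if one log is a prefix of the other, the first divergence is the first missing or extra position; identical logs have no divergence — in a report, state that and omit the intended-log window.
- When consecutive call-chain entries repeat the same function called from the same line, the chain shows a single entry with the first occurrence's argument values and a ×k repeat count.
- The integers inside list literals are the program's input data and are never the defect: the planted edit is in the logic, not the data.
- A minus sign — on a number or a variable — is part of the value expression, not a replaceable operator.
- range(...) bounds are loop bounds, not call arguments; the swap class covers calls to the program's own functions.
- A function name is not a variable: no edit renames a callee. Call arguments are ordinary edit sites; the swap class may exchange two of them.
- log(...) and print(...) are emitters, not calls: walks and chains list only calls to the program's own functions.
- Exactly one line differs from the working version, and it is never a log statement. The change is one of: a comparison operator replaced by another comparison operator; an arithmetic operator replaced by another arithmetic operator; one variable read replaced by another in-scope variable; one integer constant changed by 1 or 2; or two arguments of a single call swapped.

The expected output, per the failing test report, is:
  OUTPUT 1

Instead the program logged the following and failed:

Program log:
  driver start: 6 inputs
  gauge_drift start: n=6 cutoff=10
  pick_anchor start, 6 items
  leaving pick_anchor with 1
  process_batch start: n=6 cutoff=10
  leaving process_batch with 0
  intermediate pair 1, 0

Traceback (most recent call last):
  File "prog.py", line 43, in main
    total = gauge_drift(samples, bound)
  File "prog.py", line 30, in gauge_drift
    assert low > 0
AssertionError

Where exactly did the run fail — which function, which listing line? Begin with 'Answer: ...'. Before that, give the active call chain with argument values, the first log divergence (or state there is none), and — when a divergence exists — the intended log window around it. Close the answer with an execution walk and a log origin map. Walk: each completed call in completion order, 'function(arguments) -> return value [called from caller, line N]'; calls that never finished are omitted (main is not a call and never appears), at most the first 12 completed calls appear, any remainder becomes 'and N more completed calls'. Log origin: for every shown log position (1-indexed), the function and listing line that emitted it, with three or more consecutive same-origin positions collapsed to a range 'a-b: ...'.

Answer: the error was raised in gauge_drift, line 30.
The tell: The earliest visible damage is log position 6 — 'leaving process_batch with 0' rather than the intended 'leaving process_batch with 1'.
Call chain: main -> gauge_drift([8, 10, 1, 9, 11, 3], 10) (called at line 43).
First divergence: position 6; shown 'leaving process_batch with 0' vs intended 'leaving process_batch with 1'.
Intended log window:
  4: leaving pick_anchor with 1
  5: process_batch start: n=6 cutoff=10
  6: leaving process_batch with 1
  7: intermediate pair 1, 1
Execution walk:
  pick_anchor([8, 10, 1, 9, 11, 3]) -> 1  [called from gauge_drift, line 27]
  process_batch([8, 10, 1, 9, 11, 3], 10) -> 0  [called from gauge_drift, line 28]
Log line origins:
  1: from main, line 42
  2: from gauge_drift, line 26
  3: from pick_anchor, line 2
  4: from pick_anchor, line 7
  5: from process_batch, line 11
  6: from process_batch, line 16
  7: from gauge_drift, line 29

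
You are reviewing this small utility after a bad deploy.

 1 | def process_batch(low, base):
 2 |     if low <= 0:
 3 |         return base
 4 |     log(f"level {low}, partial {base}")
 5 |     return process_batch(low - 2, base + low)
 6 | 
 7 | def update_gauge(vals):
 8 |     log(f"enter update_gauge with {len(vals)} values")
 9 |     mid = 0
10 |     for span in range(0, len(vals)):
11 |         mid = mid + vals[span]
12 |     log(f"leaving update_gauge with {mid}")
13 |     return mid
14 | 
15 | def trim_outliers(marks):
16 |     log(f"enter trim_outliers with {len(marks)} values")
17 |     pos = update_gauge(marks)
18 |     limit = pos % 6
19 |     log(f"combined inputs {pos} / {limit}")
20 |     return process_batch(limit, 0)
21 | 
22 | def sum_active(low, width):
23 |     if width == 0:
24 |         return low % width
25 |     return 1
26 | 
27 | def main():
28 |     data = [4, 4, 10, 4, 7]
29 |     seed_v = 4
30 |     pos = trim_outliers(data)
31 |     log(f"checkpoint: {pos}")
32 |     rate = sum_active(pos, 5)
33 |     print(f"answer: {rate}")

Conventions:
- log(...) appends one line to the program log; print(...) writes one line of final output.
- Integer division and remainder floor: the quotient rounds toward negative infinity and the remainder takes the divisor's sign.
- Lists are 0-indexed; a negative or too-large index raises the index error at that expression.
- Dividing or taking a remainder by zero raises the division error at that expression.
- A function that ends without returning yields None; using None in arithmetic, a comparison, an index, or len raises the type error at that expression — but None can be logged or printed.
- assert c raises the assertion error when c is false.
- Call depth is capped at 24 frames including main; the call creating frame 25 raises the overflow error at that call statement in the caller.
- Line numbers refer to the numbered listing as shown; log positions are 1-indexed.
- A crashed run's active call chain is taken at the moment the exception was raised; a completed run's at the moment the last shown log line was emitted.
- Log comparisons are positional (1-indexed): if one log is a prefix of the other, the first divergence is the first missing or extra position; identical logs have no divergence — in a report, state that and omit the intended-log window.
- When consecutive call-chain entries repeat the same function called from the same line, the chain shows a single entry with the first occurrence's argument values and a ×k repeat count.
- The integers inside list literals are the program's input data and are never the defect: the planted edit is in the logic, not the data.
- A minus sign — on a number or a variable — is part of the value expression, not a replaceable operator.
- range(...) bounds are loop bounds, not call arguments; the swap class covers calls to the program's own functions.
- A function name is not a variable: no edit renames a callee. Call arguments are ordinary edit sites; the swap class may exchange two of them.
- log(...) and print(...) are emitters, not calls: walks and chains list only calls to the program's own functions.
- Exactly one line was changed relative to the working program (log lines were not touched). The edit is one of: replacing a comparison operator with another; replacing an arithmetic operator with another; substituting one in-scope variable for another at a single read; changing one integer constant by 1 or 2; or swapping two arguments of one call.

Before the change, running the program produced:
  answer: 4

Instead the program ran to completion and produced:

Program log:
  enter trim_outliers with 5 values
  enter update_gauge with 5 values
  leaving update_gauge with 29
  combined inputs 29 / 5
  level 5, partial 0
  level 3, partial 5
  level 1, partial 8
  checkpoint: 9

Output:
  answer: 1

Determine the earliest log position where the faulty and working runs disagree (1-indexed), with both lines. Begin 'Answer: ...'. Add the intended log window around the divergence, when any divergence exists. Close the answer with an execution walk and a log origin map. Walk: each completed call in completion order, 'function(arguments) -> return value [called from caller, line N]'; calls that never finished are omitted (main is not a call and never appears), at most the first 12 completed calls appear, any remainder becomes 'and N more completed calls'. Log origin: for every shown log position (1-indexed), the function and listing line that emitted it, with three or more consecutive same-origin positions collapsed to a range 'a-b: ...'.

Answer: there is none — every log position agrees.
Execution walk:
  update_gauge([4, 4, 10, 4, 7]) -> 29  [called from trim_outliers, line 17]
  process_batch(-1, 9) -> 9  [called from process_batch, line 5]
  process_batch(1, 8) -> 9  [called from process_batch, line 5]
  process_batch(3, 5) -> 9  [called from process_batch, line 5]
  process_batch(5, 0) -> 9  [called from trim_outliers, line 20]
  trim_outliers([4, 4, 10, 4, 7]) -> 9  [called from main, line 30]
  sum_active(9, 5) -> 1  [called from main, line 32]
Log origin:
  1: from trim_outliers, line 16
  2: from update_gauge, line 8
  3: from update_gauge, line 12
  4: from trim_outliers, line 19
  5-7: from process_batch, line 4
  8: from main, line 31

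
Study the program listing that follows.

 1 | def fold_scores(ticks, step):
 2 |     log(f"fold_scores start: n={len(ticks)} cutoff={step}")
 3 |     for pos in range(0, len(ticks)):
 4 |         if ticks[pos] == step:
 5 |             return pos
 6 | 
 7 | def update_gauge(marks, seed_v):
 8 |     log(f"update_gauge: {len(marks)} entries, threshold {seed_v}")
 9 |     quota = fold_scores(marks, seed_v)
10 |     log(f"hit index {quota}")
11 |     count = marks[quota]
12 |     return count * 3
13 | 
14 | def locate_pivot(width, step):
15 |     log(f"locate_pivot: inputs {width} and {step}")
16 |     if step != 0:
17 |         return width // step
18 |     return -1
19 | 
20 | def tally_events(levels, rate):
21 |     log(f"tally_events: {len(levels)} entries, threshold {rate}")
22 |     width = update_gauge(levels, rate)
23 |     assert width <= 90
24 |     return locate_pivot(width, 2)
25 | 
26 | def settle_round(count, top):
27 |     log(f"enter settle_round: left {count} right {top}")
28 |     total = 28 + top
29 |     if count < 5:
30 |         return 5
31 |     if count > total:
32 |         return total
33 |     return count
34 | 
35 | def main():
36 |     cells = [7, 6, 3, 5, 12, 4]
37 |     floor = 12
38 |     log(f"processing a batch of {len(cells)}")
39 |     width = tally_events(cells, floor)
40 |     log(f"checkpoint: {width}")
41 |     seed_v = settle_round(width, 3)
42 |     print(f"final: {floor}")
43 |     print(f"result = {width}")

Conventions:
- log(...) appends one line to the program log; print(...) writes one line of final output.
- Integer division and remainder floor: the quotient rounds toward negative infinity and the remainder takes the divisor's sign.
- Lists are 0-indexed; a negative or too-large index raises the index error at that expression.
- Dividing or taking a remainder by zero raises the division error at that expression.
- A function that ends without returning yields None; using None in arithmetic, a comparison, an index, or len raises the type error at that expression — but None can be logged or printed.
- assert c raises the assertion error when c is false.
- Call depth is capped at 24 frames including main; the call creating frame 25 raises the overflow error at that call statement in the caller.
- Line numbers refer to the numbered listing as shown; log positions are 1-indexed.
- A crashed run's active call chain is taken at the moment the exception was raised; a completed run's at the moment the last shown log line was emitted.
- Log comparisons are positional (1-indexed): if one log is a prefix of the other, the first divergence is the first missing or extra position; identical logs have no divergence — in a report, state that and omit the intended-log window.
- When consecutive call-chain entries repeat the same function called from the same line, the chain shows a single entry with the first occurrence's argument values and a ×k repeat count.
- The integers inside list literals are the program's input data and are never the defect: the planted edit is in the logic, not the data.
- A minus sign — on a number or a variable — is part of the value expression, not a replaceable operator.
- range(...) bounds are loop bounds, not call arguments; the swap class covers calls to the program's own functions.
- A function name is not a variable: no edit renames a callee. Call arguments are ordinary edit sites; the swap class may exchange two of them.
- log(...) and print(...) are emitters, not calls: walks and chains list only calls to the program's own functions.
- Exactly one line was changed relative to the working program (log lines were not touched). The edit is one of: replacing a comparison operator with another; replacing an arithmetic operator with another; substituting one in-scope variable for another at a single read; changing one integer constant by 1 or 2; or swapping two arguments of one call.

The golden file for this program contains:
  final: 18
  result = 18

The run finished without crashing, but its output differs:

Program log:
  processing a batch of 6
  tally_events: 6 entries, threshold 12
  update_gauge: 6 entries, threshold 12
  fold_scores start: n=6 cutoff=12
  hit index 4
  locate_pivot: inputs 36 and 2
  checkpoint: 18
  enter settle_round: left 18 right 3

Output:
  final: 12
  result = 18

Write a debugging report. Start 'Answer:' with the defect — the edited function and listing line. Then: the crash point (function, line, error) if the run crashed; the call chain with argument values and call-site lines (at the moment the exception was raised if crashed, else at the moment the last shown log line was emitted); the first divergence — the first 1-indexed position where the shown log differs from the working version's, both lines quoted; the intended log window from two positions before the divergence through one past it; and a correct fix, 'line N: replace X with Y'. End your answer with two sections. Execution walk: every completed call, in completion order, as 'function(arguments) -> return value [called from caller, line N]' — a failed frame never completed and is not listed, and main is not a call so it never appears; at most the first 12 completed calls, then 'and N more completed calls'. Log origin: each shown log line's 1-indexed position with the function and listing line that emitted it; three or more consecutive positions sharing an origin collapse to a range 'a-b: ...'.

Answer: the defect is in main at line 42.
Core observation: Nothing in the log betrays the bug — only the output does.
Call chain: main -> settle_round(18, 3) (called at line 41).
First divergence: none (the log streams are identical).
Execution walk:
  fold_scores([7, 6, 3, 5, 12, 4], 12) -> 4  [called from update_gauge, line 9]
  update_gauge([7, 6, 3, 5, 12, 4], 12) -> 36  [called from tally_events, line 22]
  locate_pivot(36, 2) -> 18  [called from tally_events, line 24]
  tally_events([7, 6, 3, 5, 12, 4], 12) -> 18  [called from main, line 39]
  settle_round(18, 3) -> 18  [called from main, line 41]
Origin of each log line:
  1 — main, line 38
  2 — tally_events, line 21
  3 — update_gauge, line 8
  4 — fold_scores, line 2
  5 — update_gauge, line 10
  6 — locate_pivot, line 15
  7 — main, line 40
  8 — settle_round, line 27
A correct fix: line 42: replace `floor` with `seed_v`.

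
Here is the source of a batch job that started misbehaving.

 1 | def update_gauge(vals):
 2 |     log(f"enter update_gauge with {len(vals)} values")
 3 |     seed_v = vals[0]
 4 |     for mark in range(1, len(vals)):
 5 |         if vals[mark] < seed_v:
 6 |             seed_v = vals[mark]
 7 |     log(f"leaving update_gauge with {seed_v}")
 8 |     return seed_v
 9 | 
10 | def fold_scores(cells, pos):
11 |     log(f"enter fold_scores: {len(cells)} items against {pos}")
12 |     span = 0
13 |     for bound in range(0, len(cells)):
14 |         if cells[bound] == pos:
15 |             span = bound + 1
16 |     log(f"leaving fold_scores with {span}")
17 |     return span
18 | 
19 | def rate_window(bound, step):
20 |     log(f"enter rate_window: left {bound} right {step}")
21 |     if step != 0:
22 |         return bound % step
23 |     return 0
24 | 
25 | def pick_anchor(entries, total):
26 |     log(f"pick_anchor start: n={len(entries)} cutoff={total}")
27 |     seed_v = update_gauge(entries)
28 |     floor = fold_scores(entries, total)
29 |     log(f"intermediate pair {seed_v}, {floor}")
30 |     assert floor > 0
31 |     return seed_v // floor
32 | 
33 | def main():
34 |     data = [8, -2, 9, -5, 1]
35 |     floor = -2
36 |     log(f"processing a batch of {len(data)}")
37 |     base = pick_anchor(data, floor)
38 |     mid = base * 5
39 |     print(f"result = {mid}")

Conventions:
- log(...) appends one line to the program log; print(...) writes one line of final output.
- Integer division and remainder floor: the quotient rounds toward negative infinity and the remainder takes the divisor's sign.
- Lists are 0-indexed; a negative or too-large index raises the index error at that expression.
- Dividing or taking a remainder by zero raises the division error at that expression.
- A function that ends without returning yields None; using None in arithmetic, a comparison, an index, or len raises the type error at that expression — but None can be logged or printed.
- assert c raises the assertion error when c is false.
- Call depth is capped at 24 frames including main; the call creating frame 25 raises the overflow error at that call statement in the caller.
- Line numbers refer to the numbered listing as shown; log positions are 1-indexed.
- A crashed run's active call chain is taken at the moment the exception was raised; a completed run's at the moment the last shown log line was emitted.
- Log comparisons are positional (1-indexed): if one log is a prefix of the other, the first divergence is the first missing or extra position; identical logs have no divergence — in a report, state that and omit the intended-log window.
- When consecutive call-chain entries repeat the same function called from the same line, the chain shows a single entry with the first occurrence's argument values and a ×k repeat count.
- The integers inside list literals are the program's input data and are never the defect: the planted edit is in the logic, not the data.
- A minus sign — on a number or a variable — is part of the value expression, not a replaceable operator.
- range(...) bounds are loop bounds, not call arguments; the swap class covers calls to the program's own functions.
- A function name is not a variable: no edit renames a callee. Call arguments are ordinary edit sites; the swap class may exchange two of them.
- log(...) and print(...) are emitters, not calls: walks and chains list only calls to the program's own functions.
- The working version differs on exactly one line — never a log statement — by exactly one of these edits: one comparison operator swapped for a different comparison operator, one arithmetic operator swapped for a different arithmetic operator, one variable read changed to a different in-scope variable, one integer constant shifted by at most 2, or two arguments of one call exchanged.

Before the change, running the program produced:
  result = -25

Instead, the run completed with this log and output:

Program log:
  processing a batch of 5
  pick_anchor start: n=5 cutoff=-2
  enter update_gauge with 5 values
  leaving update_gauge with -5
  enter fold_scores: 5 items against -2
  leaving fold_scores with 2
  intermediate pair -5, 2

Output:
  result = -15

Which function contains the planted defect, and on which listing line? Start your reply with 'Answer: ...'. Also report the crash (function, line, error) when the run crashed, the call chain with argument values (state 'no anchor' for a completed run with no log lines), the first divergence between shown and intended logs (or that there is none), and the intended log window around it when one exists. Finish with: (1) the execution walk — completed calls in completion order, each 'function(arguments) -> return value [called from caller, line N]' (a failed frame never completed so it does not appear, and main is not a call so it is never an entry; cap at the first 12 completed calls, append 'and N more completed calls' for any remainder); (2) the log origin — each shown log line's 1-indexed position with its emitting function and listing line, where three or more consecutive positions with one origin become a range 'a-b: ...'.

Answer: the defect is in fold_scores at line 15.
Key observation: The earliest visible damage is log position 6 — 'leaving fold_scores with 2' rather than the intended 'leaving fold_scores with 1'.
Call chain: main -> pick_anchor([8, -2, 9, -5, 1], -2) (called at line 37).
First divergence: position 6 — the shown line 'leaving fold_scores with 2' should read 'leaving fold_scores with 1'.
Intended log window:
  4: leaving update_gauge with -5
  5: enter fold_scores: 5 items against -2
  6: leaving fold_scores with 1
  7: intermediate pair -5, 1
Execution walk:
  update_gauge([8, -2, 9, -5, 1]) -> -5  [called from pick_anchor, line 27]
  fold_scores([8, -2, 9, -5, 1], -2) -> 2  [called from pick_anchor, line 28]
  pick_anchor([8, -2, 9, -5, 1], -2) -> -3  [called from main, line 37]
Log origins:
  1: logged in main at line 36
  2: logged in pick_anchor at line 26
  3: logged in update_gauge at line 2
  4: logged in update_gauge at line 7
  5: logged in fold_scores at line 11
  6: logged in fold_scores at line 16
  7: logged in pick_anchor at line 29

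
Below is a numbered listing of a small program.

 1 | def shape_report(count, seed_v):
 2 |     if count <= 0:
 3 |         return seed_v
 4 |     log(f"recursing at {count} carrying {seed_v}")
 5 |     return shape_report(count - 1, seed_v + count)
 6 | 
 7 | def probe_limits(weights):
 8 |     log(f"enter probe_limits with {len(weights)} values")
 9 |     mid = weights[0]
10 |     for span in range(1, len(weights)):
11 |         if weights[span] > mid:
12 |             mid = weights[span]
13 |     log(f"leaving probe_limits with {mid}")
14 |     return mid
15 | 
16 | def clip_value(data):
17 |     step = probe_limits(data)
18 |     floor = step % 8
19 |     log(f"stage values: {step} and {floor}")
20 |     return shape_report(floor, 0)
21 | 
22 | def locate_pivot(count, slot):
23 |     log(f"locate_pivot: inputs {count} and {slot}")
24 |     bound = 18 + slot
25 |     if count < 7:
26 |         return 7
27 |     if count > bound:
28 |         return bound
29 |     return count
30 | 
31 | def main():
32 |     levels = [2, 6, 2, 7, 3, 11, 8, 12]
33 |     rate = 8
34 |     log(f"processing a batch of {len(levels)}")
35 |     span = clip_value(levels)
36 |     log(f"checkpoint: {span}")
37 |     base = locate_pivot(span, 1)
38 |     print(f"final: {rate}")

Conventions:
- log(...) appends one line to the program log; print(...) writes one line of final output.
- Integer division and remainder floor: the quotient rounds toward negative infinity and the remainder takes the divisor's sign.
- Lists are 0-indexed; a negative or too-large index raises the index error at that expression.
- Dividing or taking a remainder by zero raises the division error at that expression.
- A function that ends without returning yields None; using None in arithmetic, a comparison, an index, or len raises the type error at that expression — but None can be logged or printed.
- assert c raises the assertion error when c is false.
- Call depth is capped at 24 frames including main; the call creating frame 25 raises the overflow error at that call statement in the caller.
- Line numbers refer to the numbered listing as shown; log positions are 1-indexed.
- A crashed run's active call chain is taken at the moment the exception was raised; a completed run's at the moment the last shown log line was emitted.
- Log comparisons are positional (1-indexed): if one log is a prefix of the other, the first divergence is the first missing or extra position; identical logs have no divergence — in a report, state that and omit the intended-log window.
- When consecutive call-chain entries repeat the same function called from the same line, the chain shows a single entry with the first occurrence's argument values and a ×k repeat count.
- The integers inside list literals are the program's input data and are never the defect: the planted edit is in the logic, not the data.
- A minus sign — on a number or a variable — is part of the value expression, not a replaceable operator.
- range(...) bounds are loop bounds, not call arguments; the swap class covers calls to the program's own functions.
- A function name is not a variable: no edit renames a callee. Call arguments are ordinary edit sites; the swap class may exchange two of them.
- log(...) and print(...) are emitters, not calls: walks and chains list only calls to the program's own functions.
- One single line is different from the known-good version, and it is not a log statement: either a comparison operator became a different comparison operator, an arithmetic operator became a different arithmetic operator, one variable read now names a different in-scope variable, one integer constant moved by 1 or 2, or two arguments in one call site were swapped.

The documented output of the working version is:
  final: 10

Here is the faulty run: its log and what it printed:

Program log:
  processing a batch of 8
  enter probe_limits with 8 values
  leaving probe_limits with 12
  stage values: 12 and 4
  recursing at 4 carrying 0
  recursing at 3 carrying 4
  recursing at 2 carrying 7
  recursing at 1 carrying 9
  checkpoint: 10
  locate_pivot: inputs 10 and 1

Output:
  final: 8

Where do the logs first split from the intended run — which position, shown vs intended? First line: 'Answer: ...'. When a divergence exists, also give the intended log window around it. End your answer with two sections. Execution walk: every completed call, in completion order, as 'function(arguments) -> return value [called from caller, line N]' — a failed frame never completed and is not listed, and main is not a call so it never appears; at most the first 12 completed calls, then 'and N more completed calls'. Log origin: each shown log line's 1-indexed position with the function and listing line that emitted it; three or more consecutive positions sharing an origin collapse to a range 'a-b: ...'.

Answer: there is none — every log position agrees.
Execution walk:
  probe_limits([2, 6, 2, 7, 3, 11, 8, 12]) -> 12  [called from clip_value, line 17]
  shape_report(0, 10) -> 10  [called from shape_report, line 5]
  shape_report(1, 9) -> 10  [called from shape_report, line 5]
  shape_report(2, 7) -> 10  [called from shape_report, line 5]
  shape_report(3, 4) -> 10  [called from shape_report, line 5]
  shape_report(4, 0) -> 10  [called from clip_value, line 20]
  clip_value([2, 6, 2, 7, 3, 11, 8, 12]) -> 10  [called from main, line 35]
  locate_pivot(10, 1) -> 10  [called from main, line 37]
Log origins:
  1: from main, line 34
  2: from probe_limits, line 8
  3: from probe_limits, line 13
  4: from clip_value, line 19
  5-8: from shape_report, line 4
  9: from main, line 36
  10: from locate_pivot, line 23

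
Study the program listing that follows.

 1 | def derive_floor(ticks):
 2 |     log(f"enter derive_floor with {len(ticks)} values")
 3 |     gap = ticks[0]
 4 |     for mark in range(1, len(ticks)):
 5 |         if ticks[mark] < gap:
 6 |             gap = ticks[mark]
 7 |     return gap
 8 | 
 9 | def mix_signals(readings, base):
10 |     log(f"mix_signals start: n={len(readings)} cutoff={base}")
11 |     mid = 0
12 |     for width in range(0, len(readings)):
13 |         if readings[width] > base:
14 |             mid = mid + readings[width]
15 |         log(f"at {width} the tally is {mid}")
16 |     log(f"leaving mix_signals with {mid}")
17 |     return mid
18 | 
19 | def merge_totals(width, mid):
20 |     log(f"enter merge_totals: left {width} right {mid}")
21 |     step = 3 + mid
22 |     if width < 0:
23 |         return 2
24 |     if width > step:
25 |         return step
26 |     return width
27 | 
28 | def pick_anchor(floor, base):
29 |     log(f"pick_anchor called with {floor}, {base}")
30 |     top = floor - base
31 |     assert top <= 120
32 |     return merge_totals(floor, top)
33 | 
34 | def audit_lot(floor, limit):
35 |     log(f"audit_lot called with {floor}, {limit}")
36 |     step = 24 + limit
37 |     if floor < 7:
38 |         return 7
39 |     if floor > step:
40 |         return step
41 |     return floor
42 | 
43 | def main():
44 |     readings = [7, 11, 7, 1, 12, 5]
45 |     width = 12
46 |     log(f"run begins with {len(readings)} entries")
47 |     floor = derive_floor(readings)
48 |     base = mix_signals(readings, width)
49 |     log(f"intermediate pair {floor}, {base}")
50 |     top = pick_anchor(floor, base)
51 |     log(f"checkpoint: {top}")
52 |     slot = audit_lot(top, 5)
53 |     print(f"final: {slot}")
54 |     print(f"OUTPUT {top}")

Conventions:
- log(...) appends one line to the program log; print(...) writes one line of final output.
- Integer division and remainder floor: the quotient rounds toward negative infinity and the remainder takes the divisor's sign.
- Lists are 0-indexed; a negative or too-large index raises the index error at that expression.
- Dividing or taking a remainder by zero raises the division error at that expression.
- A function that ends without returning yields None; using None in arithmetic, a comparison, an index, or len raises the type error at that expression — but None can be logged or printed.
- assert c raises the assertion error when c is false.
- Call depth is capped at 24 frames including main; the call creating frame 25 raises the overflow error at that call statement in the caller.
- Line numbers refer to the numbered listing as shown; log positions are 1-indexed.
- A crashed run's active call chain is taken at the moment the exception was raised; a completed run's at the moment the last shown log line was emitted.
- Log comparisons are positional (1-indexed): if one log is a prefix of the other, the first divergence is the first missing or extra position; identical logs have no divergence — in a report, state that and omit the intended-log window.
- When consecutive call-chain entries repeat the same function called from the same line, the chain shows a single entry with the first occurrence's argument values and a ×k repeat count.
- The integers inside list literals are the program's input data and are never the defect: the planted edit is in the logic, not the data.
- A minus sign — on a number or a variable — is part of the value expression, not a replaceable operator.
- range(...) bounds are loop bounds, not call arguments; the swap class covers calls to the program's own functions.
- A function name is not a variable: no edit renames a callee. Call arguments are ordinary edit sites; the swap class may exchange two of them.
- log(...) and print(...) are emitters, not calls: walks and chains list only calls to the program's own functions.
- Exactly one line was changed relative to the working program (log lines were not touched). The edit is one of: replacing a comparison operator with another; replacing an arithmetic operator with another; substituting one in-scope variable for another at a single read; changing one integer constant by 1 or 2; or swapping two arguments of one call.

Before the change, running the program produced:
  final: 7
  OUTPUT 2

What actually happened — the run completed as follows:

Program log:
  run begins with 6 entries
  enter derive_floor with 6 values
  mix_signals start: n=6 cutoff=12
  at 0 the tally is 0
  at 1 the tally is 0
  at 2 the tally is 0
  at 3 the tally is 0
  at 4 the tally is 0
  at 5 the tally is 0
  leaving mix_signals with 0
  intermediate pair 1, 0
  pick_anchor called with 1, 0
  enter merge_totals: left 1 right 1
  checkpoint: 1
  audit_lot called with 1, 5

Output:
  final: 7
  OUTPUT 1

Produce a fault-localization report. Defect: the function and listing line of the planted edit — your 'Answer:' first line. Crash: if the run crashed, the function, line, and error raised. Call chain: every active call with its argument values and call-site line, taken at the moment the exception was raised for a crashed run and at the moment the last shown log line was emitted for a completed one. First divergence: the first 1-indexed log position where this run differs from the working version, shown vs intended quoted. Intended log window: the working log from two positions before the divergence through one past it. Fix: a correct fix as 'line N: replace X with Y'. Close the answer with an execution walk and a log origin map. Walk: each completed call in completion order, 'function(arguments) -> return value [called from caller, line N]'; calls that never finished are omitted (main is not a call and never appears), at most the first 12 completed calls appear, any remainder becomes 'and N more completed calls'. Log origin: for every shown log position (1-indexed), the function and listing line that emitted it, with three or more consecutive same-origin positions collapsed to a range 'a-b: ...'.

Answer: the defect is in merge_totals at line 22.
Key observation: The earliest visible damage is log position 14 — 'checkpoint: 1' rather than the intended 'checkpoint: 2'.
Call chain: main -> audit_lot(1, 5) (called at line 52).
First divergence: position 14; shown 'checkpoint: 1' vs intended 'checkpoint: 2'.
Intended log window:
  12: pick_anchor called with 1, 0
  13: enter merge_totals: left 1 right 1
  14: checkpoint: 2
  15: audit_lot called with 2, 5
Execution walk:
  derive_floor([7, 11, 7, 1, 12, 5]) -> 1  [called from main, line 47]
  mix_signals([7, 11, 7, 1, 12, 5], 12) -> 0  [called from main, line 48]
  merge_totals(1, 1) -> 1  [called from pick_anchor, line 32]
  pick_anchor(1, 0) -> 1  [called from main, line 50]
  audit_lot(1, 5) -> 7  [called from main, line 52]
Log origins:
  1 — main, line 46
  2 — derive_floor, line 2
  3 — mix_signals, line 10
  4-9 — mix_signals, line 15
  10 — mix_signals, line 16
  11 — main, line 49
  12 — pick_anchor, line 29
  13 — merge_totals, line 20
  14 — main, line 51
  15 — audit_lot, line 35
A correct fix: line 22: replace `0` with `2`.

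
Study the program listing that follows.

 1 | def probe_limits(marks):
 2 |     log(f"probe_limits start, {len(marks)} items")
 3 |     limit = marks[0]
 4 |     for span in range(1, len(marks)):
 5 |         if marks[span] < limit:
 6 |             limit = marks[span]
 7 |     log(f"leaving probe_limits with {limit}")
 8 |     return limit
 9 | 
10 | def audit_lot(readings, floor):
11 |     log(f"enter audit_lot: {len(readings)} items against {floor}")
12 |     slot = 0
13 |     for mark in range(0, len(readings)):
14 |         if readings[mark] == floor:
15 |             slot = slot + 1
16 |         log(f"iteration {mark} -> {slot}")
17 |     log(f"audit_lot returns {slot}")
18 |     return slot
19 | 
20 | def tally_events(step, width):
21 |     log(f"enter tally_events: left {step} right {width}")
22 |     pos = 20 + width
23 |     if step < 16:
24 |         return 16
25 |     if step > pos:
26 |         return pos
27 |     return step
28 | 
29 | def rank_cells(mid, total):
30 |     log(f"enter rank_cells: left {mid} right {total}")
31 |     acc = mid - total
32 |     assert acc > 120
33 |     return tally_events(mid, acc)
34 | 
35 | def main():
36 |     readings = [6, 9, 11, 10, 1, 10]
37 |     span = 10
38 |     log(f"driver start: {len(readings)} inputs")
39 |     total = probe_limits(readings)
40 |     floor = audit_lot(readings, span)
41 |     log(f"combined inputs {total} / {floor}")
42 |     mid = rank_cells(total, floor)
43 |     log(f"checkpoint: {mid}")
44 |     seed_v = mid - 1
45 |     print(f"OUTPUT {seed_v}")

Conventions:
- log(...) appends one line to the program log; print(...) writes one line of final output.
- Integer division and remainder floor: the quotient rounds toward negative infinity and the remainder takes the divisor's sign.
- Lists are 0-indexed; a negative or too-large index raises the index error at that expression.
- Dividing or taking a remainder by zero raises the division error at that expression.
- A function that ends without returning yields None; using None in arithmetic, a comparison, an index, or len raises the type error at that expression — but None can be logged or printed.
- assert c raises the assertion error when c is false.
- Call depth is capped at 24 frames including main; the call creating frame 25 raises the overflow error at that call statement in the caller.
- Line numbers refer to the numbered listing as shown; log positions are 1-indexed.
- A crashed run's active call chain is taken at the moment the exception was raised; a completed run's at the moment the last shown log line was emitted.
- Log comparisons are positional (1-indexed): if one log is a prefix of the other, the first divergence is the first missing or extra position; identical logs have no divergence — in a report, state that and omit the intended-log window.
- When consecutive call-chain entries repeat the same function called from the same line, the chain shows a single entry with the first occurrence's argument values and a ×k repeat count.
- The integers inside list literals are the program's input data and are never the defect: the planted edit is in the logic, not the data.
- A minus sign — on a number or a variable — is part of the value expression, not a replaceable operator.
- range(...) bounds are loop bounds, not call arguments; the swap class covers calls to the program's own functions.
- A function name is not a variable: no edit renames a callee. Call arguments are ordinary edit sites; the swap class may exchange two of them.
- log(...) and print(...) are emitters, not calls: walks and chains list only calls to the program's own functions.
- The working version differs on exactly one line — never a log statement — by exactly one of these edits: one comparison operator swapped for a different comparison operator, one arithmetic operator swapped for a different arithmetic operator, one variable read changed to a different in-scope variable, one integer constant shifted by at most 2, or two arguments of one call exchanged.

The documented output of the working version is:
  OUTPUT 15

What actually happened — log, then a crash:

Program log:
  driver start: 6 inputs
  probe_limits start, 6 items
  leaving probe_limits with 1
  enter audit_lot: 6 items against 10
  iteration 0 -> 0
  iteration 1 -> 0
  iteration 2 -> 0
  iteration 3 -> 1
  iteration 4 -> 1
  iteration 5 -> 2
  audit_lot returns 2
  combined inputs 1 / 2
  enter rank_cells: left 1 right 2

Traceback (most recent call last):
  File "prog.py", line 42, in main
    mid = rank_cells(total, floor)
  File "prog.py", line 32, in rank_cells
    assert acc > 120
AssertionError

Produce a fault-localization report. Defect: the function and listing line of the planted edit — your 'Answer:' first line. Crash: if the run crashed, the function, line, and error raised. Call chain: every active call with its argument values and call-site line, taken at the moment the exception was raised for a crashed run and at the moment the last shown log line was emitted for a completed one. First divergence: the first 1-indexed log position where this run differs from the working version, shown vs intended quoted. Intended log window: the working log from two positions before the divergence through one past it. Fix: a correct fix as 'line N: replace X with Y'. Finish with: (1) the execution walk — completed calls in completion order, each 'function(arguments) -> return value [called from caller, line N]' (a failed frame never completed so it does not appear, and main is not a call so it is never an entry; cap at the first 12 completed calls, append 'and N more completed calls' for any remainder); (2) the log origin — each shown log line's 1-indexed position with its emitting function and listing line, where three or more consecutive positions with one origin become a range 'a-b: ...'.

Answer: the defect is in rank_cells at line 32.
The tell: After 13 matching log lines the faulty run goes silent, while the working version continues with 'enter tally_events: left 1 right -1'.
Crash: rank_cells, line 32, AssertionError.
Call chain: main -> rank_cells(1, 2) (called at line 42).
First divergence: position 14 — after 13 matching lines the faulty run goes silent; intended next line 'enter tally_events: left 1 right -1'.
Intended log window:
  12: combined inputs 1 / 2
  13: enter rank_cells: left 1 right 2
  14: enter tally_events: left 1 right -1
  15: checkpoint: 16
Execution walk:
  probe_limits([6, 9, 11, 10, 1, 10]) -> 1  [called from main, line 39]
  audit_lot([6, 9, 11, 10, 1, 10], 10) -> 2  [called from main, line 40]
Log origin:
  1: logged in main at line 38
  2: logged in probe_limits at line 2
  3: logged in probe_limits at line 7
  4: logged in audit_lot at line 11
  5-10: logged in audit_lot at line 16
  11: logged in audit_lot at line 17
  12: logged in main at line 41
  13: logged in rank_cells at line 30
A correct fix: line 32: replace `>` with `<=`.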